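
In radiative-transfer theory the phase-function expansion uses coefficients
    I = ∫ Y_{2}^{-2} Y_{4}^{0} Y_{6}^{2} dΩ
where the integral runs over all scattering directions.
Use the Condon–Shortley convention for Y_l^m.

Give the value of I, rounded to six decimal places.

Checks pass: Σm=0; 12 even; l₃=6∈[2,6].
(2·2+1)(2·4+1)(2·6+1) = 585
Δ: 0! 4! 8! / 13! → 1/6435
sum: t=0:+1/2304 = 1/2304
3j²(2 4 6; 0 0 0) = Δ·Π!·Σ² = 5/143  (sign +1)
sum: t=0:+1/13824 = 1/13824
3j²(2 4 6; -2 0 2) = Δ·Π!·Σ² = 14/1287  (sign +1)
combine: 4πI² = 585·5/143·14/1287 = 350/1573
take √, sign +1: I = 0.13306527

0.133065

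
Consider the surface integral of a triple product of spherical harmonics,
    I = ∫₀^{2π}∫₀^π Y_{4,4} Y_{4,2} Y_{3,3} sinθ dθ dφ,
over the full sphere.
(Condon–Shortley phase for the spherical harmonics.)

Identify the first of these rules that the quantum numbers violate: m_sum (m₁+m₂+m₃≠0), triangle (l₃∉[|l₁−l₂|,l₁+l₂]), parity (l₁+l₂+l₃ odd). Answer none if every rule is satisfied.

azimuthal sum: 4 + 2 + 3 = 9  ✗
0 ≤ 3 ≤ 8 (triangle on l)
L = 4 + 4 + 3 = 11 (odd)

m_sum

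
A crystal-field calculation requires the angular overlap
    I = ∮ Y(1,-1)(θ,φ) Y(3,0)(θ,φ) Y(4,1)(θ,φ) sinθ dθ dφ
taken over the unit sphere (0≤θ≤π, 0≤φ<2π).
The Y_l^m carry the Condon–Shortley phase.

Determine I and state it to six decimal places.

-0.194664

Rules hold: Σm=0, L=8 even, 2≤4≤4.
N = 3·7·9 = 189
Δ = 0!·2!·6!/9! = 1/252
Racah Σ t=0..0: t=0:+1/36 = 1/36
⇒ 3j(1 3 4; 0 0 0)² = 4/63, sgn +1
Racah Σ t=0..0: t=0:+1/72 = 1/72
⇒ 3j(1 3 4; -1 0 1)² = 5/126, sgn -1
4πI² = N·(3j₀)²·(3jₘ)² = 10/21
I = -1·√(0.47619/4π) = -0.19466390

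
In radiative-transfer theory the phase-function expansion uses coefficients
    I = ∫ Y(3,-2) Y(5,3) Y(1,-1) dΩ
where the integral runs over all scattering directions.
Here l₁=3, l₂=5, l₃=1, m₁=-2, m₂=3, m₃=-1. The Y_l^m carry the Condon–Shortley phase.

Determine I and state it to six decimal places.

0.000000

triangle: need 2≤l₃≤8, have 1; I=0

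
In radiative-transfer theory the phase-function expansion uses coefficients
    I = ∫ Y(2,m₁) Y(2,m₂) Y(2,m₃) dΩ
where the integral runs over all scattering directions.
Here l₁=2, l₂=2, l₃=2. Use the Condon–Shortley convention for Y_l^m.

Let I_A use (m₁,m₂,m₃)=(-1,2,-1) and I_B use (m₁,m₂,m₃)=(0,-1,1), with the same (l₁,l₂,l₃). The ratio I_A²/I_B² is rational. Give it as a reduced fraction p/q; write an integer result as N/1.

6/1

Same 2,2,2: normalisation and zero-m 3j drop out of the ratio.
A: Δ: 2! 2! 2! / 7! → 1/630; sum: t=2:+1/4 = 1/4; 3j²(2 2 2; -1 2 -1) = Δ·Π!·Σ² = 3/35  (sign -1)
B: Δ: 2! 2! 2! / 7! → 1/630; sum: t=0:+1/4 t=1:−1/2 = -1/4; 3j²(2 2 2; 0 -1 1) = Δ·Π!·Σ² = 1/70  (sign +1)
I_A²/I_B² = (3/35)/(1/70) = 6/1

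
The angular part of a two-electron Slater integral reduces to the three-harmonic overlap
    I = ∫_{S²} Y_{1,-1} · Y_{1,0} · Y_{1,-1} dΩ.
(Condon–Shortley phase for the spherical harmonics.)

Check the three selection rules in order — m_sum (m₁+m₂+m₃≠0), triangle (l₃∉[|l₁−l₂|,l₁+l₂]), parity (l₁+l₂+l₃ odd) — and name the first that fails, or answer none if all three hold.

m_sum

azimuthal sum: -1 + 0 − 1 = -2  ✗
0 ≤ 1 ≤ 2 (triangle on l)
L = 1 + 1 + 1 = 3 (odd)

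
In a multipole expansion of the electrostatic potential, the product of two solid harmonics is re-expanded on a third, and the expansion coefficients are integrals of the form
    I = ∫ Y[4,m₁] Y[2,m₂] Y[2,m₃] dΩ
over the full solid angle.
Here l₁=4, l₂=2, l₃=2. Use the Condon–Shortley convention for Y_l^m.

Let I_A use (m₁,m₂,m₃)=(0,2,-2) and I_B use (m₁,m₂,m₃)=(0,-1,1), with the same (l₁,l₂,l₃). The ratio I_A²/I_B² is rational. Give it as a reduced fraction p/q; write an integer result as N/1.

1/16

Shared (l₁,l₂,l₃)=(4,2,2): N and (l;000)² cancel in I_A²/I_B².
A: Δ = 4!·4!·0!/9! = 1/630; Racah Σ t=4..4: t=4:+1/576 = 1/576; ⇒ 3j(4 2 2; 0 2 -2)² = 1/630, sgn +1
B: Δ = 4!·4!·0!/9! = 1/630; Racah Σ t=1..1: t=1:−1/36 = -1/36; ⇒ 3j(4 2 2; 0 -1 1)² = 8/315, sgn +1
I_A²/I_B² = (1/630)/(8/315) = 1/16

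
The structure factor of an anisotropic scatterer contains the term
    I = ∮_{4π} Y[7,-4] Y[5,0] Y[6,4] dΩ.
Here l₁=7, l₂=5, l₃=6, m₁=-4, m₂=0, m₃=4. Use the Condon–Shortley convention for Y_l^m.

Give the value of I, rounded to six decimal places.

-0.129992

Checks pass: Σm=0; 18 even; l₃=6∈[2,12].
(2·7+1)(2·5+1)(2·6+1) = 2145
Δ: 6! 8! 4! / 19! → 1/174594420
sum: t=1:−1/4147200 t=2:+1/207360 t=3:−1/82944 t=4:+1/207360 t=5:−1/4147200 = -1/345600
3j²(7 5 6; 0 0 0) = Δ·Π!·Σ² = 420/46189  (sign -1)
sum: t=3:−1/5806080 t=4:+1/1451520 t=5:−1/4147200 = 1/3628800
3j²(7 5 6; -4 0 4) = Δ·Π!·Σ² = 320/29393  (sign +1)
combine: 4πI² = 2145·420/46189·320/29393 = 288000/1356277
take √, sign -1: I = -0.12999215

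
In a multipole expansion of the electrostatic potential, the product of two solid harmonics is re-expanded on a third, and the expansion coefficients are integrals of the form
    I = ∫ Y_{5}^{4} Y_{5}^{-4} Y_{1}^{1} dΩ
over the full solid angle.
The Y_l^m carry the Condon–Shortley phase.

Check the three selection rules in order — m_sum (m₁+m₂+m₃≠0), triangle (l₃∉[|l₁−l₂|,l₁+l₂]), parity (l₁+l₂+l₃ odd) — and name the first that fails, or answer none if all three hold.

Σmᵢ = 1  ✗
l₃∈[|l₁−l₂|,l₁+l₂]=[0,10], have l₃=1
Σlᵢ = 11 ⇒ odd

m_sum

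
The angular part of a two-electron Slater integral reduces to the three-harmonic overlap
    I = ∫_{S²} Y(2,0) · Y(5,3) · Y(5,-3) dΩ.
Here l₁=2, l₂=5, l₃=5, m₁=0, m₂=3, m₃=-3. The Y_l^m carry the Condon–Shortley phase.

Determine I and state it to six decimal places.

-0.016174

Checks pass: Σm=0; 12 even; l₃=5∈[3,7].
(2·2+1)(2·5+1)(2·5+1) = 605
Δ: 2! 2! 8! / 13! → 1/38610
sum: t=0:+1/2880 t=1:−1/576 t=2:+1/2880 = -1/960
3j²(2 5 5; 0 0 0) = Δ·Π!·Σ² = 10/429  (sign +1)
sum: t=0:+1/161280 t=1:−1/5040 t=2:+1/5760 = -1/53760
3j²(2 5 5; 0 3 -3) = Δ·Π!·Σ² = 1/4290  (sign -1)
combine: 4πI² = 605·10/429·1/4290 = 5/1521
take √, sign -1: I = -0.01617393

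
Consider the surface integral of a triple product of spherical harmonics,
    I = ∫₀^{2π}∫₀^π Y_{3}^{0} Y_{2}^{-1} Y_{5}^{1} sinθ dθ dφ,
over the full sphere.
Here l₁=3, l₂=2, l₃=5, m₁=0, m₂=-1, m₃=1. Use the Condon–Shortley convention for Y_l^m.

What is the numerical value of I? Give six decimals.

-0.214318

m-sum 0 ✓  L=10 even ✓  1≤5≤5 ✓
Π(2lᵢ+1) = 7×5×11 = 385
triangle coeff Δ(3,2,5) = 1/2310
Σ_t [0,0]: t=0:+1/144 = 1/144
(3j)²=10/231 [(3 2 5; 0 0 0)], sign=-1
Σ_t [0,0]: t=0:+1/216 = 1/216
(3j)²=8/231 [(3 2 5; 0 -1 1)], sign=+1
⇒ 4πI² = 400/693
I = (-1)√(400/693/(4π)) = -0.21431790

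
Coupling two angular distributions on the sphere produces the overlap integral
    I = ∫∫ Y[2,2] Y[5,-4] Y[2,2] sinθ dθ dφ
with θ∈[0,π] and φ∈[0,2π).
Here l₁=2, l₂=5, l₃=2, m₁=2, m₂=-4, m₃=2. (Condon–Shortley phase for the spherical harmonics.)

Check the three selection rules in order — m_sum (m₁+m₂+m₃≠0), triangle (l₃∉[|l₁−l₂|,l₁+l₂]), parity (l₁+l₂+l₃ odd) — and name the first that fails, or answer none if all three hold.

triangle

Σmᵢ = 0  ✓
l₃∈[|l₁−l₂|,l₁+l₂]=[3,7], have l₃=2  ✗
Σlᵢ = 9 ⇒ odd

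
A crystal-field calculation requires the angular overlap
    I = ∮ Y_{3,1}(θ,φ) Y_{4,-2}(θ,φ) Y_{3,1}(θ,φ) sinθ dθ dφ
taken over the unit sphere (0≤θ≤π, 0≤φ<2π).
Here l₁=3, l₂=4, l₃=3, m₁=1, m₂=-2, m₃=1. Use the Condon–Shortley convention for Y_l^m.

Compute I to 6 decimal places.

0.162193

m-sum 0 ✓  L=10 even ✓  1≤3≤7 ✓
Π(2lᵢ+1) = 7×9×7 = 441
triangle coeff Δ(3,4,3) = 1/34650
Σ_t [1,3]: t=1:−1/72 t=2:+1/16 t=3:−1/72 = 5/144
(3j)²=2/77 [(3 4 3; 0 0 0)], sign=-1
Σ_t [0,2]: t=0:+1/192 t=1:−1/36 t=2:+1/192 = -5/288
(3j)²=20/693 [(3 4 3; 1 -2 1)], sign=-1
⇒ 4πI² = 40/121
I = (+1)√(40/121/(4π)) = 0.16219310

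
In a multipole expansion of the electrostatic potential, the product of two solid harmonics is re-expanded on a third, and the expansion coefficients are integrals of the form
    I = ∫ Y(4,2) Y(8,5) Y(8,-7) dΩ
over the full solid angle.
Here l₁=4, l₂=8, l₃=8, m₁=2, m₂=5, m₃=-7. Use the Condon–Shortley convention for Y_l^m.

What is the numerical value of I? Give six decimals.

-0.166658

m-sum 0 ✓  L=20 even ✓  4≤8≤12 ✓
Π(2lᵢ+1) = 9×17×17 = 2601
triangle coeff Δ(4,8,8) = 1/185175900
Σ_t [0,4]: t=0:+1/557383680 t=1:−1/21772800 t=2:+1/8294400 t=3:−1/21772800 t=4:+1/557383680 = 1/30965760
(3j)²=36/4199 [(4 8 8; 0 0 0)], sign=+1
Σ_t [1,2]: t=1:−1/17244057600 t=2:+1/3832012800 = 1/4926873600
(3j)²=91/5814 [(4 8 8; 2 5 -7)], sign=-1
⇒ 4πI² = 126/361
I = (-1)√(126/361/(4π)) = -0.16665822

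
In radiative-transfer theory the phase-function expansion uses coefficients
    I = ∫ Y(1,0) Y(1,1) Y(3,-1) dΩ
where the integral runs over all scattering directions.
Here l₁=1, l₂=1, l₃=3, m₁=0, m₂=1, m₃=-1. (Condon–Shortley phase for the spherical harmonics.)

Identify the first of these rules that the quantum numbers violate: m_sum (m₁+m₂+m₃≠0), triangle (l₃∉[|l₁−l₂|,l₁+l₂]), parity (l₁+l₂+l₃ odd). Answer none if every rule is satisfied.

triangle

Σmᵢ = 0  ✓
l₃∈[|l₁−l₂|,l₁+l₂]=[0,2], have l₃=3  ✗
Σlᵢ = 5 ⇒ odd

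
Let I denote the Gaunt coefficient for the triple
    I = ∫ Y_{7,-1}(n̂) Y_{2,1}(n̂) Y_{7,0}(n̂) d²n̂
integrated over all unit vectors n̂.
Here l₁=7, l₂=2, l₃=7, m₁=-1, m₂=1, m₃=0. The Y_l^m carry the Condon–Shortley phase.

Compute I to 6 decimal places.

-0.026159

Rules hold: Σm=0, L=16 even, 5≤7≤9.
N = 15·5·15 = 1125
Δ = 2!·12!·2!/17! = 1/185640
Racah Σ t=0..2: t=0:+1/2419200 t=1:−1/518400 t=2:+1/2419200 = -1/907200
⇒ 3j(7 2 7; 0 0 0)² = 56/3315, sgn +1
Racah Σ t=1..2: t=1:−1/1209600 t=2:+1/1036800 = 1/7257600
⇒ 3j(7 2 7; -1 1 0)² = 1/2210, sgn -1
4πI² = N·(3j₀)²·(3jₘ)² = 420/48841
I = -1·√(0.00859933/4π) = -0.02615938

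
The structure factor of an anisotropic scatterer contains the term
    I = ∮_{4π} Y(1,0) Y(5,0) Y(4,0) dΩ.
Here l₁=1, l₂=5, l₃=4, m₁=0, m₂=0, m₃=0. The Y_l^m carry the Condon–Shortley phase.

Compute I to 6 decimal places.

Rules hold: Σm=0, L=10 even, 4≤4≤6.
N = 3·11·9 = 297
Δ = 2!·0!·8!/11! = 1/495
Racah Σ t=1..1: t=1:−1/576 = -1/576
⇒ 3j(1 5 4; 0 0 0)² = 5/99, sgn -1
(m-triple is (0,0,0) — same symbol as above.)
4πI² = N·(3j₀)²·(3jₘ)² = 25/33
I = +1·√(0.757576/4π) = 0.24553200

0.245532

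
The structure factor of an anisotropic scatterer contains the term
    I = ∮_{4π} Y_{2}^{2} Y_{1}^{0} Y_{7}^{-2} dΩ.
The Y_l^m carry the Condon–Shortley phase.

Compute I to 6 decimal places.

0.000000

triangle: need 1≤l₃≤3, have 7; I=0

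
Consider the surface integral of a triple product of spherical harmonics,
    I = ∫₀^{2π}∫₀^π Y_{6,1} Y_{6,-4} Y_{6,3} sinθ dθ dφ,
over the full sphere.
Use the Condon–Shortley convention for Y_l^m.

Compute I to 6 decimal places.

Rules hold: Σm=0, L=18 even, 0≤6≤12.
N = 13·13·13 = 2197
Δ = 6!·6!·6!/19! = 1/325909584
Racah Σ t=0..6: t=0:+1/373248000 t=1:−1/1728000 t=2:+1/110592 t=3:−1/46656 t=4:+1/110592 t=5:−1/1728000 t=6:+1/373248000 = -7/1555200
⇒ 3j(6 6 6; 0 0 0)² = 400/46189, sgn -1
Racah Σ t=0..2: t=0:+1/4147200 t=1:−1/691200 t=2:+1/1244160 = -1/2488320
⇒ 3j(6 6 6; 1 -4 3)² = 875/184756, sgn +1
4πI² = N·(3j₀)²·(3jₘ)² = 1137500/12623809
I = -1·√(0.0901075/4π) = -0.08467897

-0.084679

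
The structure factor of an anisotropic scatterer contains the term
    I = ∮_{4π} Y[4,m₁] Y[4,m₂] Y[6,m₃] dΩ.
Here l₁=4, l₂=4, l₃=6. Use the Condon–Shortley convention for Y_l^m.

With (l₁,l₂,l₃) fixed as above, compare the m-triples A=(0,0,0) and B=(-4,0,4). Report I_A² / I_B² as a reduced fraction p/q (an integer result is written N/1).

Shared (l₁,l₂,l₃)=(4,4,6): N and (l;000)² cancel in I_A²/I_B².
A: Δ = 2!·6!·6!/15! = 1/1261260; Racah Σ t=0..2: t=0:+1/4608 t=1:−1/1296 t=2:+1/4608 = -7/20736; ⇒ 3j(4 4 6; 0 0 0)² = 20/1287, sgn -1
B: Δ = 2!·6!·6!/15! = 1/1261260; Racah Σ t=2..2: t=2:+1/69120 = 1/69120; ⇒ 3j(4 4 6; -4 0 4)² = 4/143, sgn +1
I_A²/I_B² = (20/1287)/(4/143) = 5/9

5/9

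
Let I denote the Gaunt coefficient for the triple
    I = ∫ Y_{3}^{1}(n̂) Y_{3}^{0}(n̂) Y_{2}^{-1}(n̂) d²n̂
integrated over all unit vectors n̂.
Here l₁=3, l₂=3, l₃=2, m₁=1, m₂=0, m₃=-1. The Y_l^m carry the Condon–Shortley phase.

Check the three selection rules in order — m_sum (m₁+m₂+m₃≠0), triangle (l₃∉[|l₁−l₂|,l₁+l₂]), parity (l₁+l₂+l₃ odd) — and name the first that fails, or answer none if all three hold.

none

Σmᵢ = 0  ✓
l₃∈[|l₁−l₂|,l₁+l₂]=[0,6], have l₃=2  ✓
Σlᵢ = 8 ⇒ even  ✓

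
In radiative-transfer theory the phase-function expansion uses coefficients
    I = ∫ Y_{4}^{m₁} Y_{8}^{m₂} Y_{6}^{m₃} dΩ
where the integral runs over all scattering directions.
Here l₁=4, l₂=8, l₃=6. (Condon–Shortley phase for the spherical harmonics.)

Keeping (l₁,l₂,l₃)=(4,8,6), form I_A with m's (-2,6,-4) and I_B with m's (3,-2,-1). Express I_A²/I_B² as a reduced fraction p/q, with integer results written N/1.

l's match ⇒ only the (l;m) 3-j factors differ between A and B.
A: triangle coeff Δ(4,8,6) = 1/23279256; Σ_t [4,6]: t=4:+1/348364800 t=5:−1/43545600 t=6:+1/116121600 = -1/87091200; (3j)²=10/969 [(4 8 6; -2 6 -4)], sign=-1
B: triangle coeff Δ(4,8,6) = 1/23279256; Σ_t [0,1]: t=0:+1/12441600 t=1:−1/3456000 = -13/62208000; (3j)²=637/42636 [(4 8 6; 3 -2 -1)], sign=+1
I_A²/I_B² = (10/969)/(637/42636) = 440/637

440/637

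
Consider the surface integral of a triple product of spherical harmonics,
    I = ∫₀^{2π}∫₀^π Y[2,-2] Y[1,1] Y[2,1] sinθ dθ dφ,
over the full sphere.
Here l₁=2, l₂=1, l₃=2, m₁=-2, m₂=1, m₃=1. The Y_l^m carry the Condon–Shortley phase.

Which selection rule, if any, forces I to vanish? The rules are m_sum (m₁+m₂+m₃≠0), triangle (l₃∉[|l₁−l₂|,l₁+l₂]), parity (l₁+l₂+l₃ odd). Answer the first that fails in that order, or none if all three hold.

parity

Σmᵢ = 0  ✓
l₃∈[|l₁−l₂|,l₁+l₂]=[1,3], have l₃=2  ✓
Σlᵢ = 5 ⇒ odd  ✗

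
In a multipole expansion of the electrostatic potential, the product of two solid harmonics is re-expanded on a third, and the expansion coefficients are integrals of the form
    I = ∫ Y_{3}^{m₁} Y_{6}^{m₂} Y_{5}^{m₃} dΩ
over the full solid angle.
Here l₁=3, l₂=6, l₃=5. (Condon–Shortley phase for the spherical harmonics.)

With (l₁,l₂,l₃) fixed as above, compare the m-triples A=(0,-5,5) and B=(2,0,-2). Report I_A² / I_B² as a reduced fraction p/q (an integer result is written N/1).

Shared (l₁,l₂,l₃)=(3,6,5): N and (l;000)² cancel in I_A²/I_B².
A: Δ = 4!·2!·8!/15! = 1/675675; Racah Σ t=1..1: t=1:−1/483840 = -1/483840; ⇒ 3j(3 6 5; 0 -5 5)² = 3/91, sgn -1
B: Δ = 4!·2!·8!/15! = 1/675675; Racah Σ t=0..1: t=0:+1/34560 t=1:−1/8640 = -1/11520; ⇒ 3j(3 6 5; 2 0 -2)² = 3/143, sgn +1
I_A²/I_B² = (3/91)/(3/143) = 11/7

11/7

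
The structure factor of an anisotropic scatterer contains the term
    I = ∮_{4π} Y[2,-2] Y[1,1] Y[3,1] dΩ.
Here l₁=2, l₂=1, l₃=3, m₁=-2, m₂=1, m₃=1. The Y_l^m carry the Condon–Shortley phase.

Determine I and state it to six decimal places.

Rules hold: Σm=0, L=6 even, 1≤3≤3.
N = 5·3·7 = 105
Δ = 0!·4!·2!/7! = 1/105
Racah Σ t=0..0: t=0:+1/4 = 1/4
⇒ 3j(2 1 3; 0 0 0)² = 3/35, sgn -1
Racah Σ t=0..0: t=0:+1/48 = 1/48
⇒ 3j(2 1 3; -2 1 1)² = 1/105, sgn +1
4πI² = N·(3j₀)²·(3jₘ)² = 3/35
I = -1·√(0.0857143/4π) = -0.08258890

-0.082589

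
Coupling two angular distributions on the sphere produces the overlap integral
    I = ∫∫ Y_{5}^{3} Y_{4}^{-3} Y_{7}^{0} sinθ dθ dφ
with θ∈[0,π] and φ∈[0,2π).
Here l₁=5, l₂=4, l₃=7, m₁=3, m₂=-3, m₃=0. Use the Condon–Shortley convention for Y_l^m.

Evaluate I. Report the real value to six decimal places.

Rules hold: Σm=0, L=16 even, 1≤7≤9.
N = 11·9·15 = 1485
Δ = 2!·8!·6!/17! = 1/6126120
Racah Σ t=0..2: t=0:+1/69120 t=1:−1/20736 t=2:+1/69120 = -1/51840
⇒ 3j(5 4 7; 0 0 0)² = 280/21879, sgn +1
Racah Σ t=0..1: t=0:+1/345600 t=1:−1/3628800 = 19/7257600
⇒ 3j(5 4 7; 3 -3 0)² = 2527/218790, sgn -1
4πI² = N·(3j₀)²·(3jₘ)² = 353780/1611753
I = -1·√(0.2195/4π) = -0.13216378

-0.132164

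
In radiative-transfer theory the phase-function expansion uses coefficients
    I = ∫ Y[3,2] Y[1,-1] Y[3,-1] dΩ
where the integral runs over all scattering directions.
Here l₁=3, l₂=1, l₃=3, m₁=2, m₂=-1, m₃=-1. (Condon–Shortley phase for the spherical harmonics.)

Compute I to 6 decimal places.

Σlᵢ=7 odd — θ-integrand is odd under cosθ→−cosθ; I=0

0.000000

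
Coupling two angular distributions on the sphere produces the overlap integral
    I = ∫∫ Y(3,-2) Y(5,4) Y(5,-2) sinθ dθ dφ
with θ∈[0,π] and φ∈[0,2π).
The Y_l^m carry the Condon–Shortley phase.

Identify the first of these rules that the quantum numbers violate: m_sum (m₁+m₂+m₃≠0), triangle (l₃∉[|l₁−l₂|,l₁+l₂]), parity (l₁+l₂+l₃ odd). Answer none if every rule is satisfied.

azimuthal sum: -2 + 4 − 2 = 0  ✓
2 ≤ 5 ≤ 8 (triangle on l)  ✓
L = 3 + 5 + 5 = 13 (odd)  ✗

parity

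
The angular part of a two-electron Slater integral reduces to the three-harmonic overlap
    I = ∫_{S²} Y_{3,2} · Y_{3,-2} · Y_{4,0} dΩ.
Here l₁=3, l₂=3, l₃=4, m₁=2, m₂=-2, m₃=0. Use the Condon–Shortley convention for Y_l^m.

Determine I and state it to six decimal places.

-0.179515

Rules hold: Σm=0, L=10 even, 0≤4≤6.
N = 7·7·9 = 441
Δ = 2!·4!·4!/11! = 1/34650
Racah Σ t=0..2: t=0:+1/72 t=1:−1/16 t=2:+1/72 = -5/144
⇒ 3j(3 3 4; 0 0 0)² = 2/77, sgn -1
Racah Σ t=0..1: t=0:+1/72 t=1:−1/576 = 7/576
⇒ 3j(3 3 4; 2 -2 0)² = 7/198, sgn +1
4πI² = N·(3j₀)²·(3jₘ)² = 49/121
I = -1·√(0.404959/4π) = -0.17951487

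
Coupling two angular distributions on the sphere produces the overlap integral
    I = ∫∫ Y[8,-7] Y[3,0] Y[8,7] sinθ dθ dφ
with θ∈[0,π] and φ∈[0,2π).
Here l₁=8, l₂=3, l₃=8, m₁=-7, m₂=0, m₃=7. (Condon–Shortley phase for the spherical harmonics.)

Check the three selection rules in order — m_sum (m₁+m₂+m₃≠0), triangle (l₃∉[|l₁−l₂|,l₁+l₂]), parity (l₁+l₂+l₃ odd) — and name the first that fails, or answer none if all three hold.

azimuthal sum: -7 + 0 + 7 = 0  ✓
5 ≤ 8 ≤ 11 (triangle on l)  ✓
L = 8 + 3 + 8 = 19 (odd)  ✗

parity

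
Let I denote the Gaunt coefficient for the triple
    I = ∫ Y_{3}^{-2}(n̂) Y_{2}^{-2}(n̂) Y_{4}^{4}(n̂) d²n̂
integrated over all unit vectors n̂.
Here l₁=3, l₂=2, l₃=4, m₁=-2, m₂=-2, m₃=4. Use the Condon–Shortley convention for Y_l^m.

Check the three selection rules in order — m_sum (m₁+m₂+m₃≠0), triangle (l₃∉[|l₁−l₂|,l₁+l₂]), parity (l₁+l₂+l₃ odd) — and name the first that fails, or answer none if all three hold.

parity

m₁+m₂+m₃ = -2 − 2 + 4 = 0  ✓
triangle: |3−2|=1 ≤ l₃=4 ≤ 3+2=5  ✓
parity: l₁+l₂+l₃ = 9 is odd  ✗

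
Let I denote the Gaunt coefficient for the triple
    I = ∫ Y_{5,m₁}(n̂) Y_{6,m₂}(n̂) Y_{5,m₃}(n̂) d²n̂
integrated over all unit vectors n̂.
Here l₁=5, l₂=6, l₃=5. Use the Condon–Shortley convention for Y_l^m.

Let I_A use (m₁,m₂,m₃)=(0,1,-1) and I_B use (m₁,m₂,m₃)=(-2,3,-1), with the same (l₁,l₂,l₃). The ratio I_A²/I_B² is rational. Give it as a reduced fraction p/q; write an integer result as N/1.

28/27

l's match ⇒ only the (l;m) 3-j factors differ between A and B.
A: triangle coeff Δ(5,6,5) = 1/28588560; Σ_t [1,5]: t=1:−1/2073600 t=2:+1/34560 t=3:−1/6912 t=4:+1/10368 t=5:−1/138240 = -7/259200; (3j)²=28/7293 [(5 6 5; 0 1 -1)], sign=-1
B: triangle coeff Δ(5,6,5) = 1/28588560; Σ_t [3,6]: t=3:−1/622080 t=4:+1/34560 t=5:−1/23040 t=6:+1/155520 = -1/103680; (3j)²=9/2431 [(5 6 5; -2 3 -1)], sign=-1
I_A²/I_B² = (28/7293)/(9/2431) = 28/27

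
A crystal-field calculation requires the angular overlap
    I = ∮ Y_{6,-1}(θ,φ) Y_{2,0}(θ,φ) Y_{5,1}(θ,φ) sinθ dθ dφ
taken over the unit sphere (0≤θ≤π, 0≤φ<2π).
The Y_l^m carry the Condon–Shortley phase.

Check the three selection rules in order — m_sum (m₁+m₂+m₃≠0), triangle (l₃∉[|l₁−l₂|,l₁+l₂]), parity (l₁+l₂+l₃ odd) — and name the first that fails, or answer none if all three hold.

Σmᵢ = 0  ✓
l₃∈[|l₁−l₂|,l₁+l₂]=[4,8], have l₃=5  ✓
Σlᵢ = 13 ⇒ odd  ✗

parity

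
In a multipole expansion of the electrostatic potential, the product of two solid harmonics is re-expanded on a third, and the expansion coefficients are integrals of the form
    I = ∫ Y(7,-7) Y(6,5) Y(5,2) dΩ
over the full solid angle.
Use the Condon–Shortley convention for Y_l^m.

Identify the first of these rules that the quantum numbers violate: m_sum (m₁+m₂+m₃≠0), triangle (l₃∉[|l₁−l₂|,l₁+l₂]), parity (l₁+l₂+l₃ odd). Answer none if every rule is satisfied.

none

azimuthal sum: -7 + 5 + 2 = 0  ✓
1 ≤ 5 ≤ 13 (triangle on l)  ✓
L = 7 + 6 + 5 = 18 (even)  ✓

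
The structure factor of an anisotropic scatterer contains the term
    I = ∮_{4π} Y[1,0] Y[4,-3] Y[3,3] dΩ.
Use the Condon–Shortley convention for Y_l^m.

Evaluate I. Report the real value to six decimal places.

-0.162868

Checks pass: Σm=0; 8 even; l₃=3∈[3,5].
(2·1+1)(2·4+1)(2·3+1) = 189
Δ: 2! 0! 6! / 9! → 1/252
sum: t=1:−1/36 = -1/36
3j²(1 4 3; 0 0 0) = Δ·Π!·Σ² = 4/63  (sign +1)
sum: t=1:−1/720 = -1/720
3j²(1 4 3; 0 -3 3) = Δ·Π!·Σ² = 1/36  (sign -1)
combine: 4πI² = 189·4/63·1/36 = 1/3
take √, sign -1: I = -0.16286750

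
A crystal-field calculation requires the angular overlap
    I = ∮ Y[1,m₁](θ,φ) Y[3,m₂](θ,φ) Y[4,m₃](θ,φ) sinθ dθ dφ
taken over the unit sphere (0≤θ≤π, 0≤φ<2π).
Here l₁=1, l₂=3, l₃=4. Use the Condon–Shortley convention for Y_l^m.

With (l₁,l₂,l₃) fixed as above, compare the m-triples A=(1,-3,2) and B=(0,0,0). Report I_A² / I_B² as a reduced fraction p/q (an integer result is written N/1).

1/16

l's match ⇒ only the (l;m) 3-j factors differ between A and B.
A: triangle coeff Δ(1,3,4) = 1/252; Σ_t [0,0]: t=0:+1/1440 = 1/1440; (3j)²=1/252 [(1 3 4; 1 -3 2)], sign=+1
B: triangle coeff Δ(1,3,4) = 1/252; Σ_t [0,0]: t=0:+1/36 = 1/36; (3j)²=4/63 [(1 3 4; 0 0 0)], sign=+1
I_A²/I_B² = (1/252)/(4/63) = 1/16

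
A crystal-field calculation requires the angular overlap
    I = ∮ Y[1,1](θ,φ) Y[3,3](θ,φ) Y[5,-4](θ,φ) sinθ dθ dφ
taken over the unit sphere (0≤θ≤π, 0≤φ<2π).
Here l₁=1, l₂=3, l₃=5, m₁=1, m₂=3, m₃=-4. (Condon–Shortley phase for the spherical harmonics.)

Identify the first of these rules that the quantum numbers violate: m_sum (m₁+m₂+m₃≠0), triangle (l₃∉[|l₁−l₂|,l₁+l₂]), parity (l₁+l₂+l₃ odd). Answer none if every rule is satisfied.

triangle

Σmᵢ = 0  ✓
l₃∈[|l₁−l₂|,l₁+l₂]=[2,4], have l₃=5  ✗
Σlᵢ = 9 ⇒ odd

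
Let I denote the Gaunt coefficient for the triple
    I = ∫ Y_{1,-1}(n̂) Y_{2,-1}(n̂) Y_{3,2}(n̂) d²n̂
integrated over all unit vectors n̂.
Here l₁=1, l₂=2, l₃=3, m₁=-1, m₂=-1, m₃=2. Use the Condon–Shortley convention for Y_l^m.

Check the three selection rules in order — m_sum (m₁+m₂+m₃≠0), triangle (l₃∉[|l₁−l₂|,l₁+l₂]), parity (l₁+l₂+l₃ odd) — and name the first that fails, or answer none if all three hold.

Σmᵢ = 0  ✓
l₃∈[|l₁−l₂|,l₁+l₂]=[1,3], have l₃=3  ✓
Σlᵢ = 6 ⇒ even  ✓

none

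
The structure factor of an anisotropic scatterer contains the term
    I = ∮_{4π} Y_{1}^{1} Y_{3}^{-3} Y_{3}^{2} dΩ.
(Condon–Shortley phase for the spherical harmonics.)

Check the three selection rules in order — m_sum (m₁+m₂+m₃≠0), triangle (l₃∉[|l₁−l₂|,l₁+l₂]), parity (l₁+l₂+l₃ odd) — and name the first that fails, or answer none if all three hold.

parity

azimuthal sum: 1 − 3 + 2 = 0  ✓
2 ≤ 3 ≤ 4 (triangle on l)  ✓
L = 1 + 3 + 3 = 7 (odd)  ✗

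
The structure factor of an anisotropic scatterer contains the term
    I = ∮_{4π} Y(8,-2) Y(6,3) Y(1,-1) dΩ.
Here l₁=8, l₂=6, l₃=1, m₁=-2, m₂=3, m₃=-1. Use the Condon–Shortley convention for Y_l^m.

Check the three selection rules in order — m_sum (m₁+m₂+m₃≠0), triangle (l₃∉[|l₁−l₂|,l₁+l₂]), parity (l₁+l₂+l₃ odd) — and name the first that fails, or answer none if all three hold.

triangle

m₁+m₂+m₃ = -2 + 3 − 1 = 0  ✓
triangle: |8−6|=2 ≤ l₃=1 ≤ 8+6=14  ✗
parity: l₁+l₂+l₃ = 15 is odd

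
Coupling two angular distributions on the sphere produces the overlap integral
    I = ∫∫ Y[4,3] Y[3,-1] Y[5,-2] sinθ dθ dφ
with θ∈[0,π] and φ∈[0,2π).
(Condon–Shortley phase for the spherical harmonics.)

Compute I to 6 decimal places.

-0.171363

m-sum 0 ✓  L=12 even ✓  1≤5≤7 ✓
Π(2lᵢ+1) = 9×7×11 = 693
triangle coeff Δ(4,3,5) = 1/180180
Σ_t [0,2]: t=0:+1/576 t=1:−1/144 t=2:+1/576 = -1/288
(3j)²=20/1001 [(4 3 5; 0 0 0)], sign=+1
Σ_t [0,1]: t=0:+1/960 t=1:−1/4320 = 7/8640
(3j)²=343/12870 [(4 3 5; 3 -1 -2)], sign=-1
⇒ 4πI² = 686/1859
I = (-1)√(686/1859/(4π)) = -0.17136315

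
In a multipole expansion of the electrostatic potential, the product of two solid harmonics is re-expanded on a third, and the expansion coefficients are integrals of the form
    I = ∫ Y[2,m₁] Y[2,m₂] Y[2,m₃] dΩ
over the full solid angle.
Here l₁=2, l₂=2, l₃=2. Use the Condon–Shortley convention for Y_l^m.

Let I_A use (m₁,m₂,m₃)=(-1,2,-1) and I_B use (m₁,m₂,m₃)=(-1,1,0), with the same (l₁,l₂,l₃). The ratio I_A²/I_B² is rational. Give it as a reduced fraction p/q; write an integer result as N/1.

Same 2,2,2: normalisation and zero-m 3j drop out of the ratio.
A: Δ: 2! 2! 2! / 7! → 1/630; sum: t=2:+1/4 = 1/4; 3j²(2 2 2; -1 2 -1) = Δ·Π!·Σ² = 3/35  (sign -1)
B: Δ: 2! 2! 2! / 7! → 1/630; sum: t=1:−1/4 t=2:+1/2 = 1/4; 3j²(2 2 2; -1 1 0) = Δ·Π!·Σ² = 1/70  (sign +1)
I_A²/I_B² = (3/35)/(1/70) = 6/1

6/1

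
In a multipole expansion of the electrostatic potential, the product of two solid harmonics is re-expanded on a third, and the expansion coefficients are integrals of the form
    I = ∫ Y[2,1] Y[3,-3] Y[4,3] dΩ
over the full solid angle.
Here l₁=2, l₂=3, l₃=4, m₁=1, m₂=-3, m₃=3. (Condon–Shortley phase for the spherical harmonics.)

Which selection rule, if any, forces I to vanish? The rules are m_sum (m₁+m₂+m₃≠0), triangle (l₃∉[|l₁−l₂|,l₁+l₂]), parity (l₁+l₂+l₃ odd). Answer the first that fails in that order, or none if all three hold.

m_sum

m₁+m₂+m₃ = 1 − 3 + 3 = 1  ✗
triangle: |2−3|=1 ≤ l₃=4 ≤ 2+3=5
parity: l₁+l₂+l₃ = 9 is odd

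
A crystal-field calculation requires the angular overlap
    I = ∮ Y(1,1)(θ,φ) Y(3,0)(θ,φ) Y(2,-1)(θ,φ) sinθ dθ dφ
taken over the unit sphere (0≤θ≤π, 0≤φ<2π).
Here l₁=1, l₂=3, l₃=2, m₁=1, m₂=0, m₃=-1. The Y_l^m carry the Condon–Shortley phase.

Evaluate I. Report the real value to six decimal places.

0.143048

m-sum 0 ✓  L=6 even ✓  2≤2≤4 ✓
Π(2lᵢ+1) = 3×7×5 = 105
triangle coeff Δ(1,3,2) = 1/105
Σ_t [1,1]: t=1:−1/4 = -1/4
(3j)²=3/35 [(1 3 2; 0 0 0)], sign=-1
Σ_t [0,0]: t=0:+1/12 = 1/12
(3j)²=1/35 [(1 3 2; 1 0 -1)], sign=-1
⇒ 4πI² = 9/35
I = (+1)√(9/35/(4π)) = 0.14304817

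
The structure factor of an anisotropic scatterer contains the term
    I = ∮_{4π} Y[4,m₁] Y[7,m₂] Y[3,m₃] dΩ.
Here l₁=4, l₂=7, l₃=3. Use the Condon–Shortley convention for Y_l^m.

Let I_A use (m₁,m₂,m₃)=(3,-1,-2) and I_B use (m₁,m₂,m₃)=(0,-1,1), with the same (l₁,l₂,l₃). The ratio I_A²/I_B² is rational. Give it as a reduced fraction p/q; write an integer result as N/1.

l's match ⇒ only the (l;m) 3-j factors differ between A and B.
A: triangle coeff Δ(4,7,3) = 1/45045; Σ_t [1,1]: t=1:−1/604800 = -1/604800; (3j)²=16/15015 [(4 7 3; 3 -1 -2)], sign=+1
B: triangle coeff Δ(4,7,3) = 1/45045; Σ_t [4,4]: t=4:+1/27648 = 1/27648; (3j)²=10/429 [(4 7 3; 0 -1 1)], sign=+1
I_A²/I_B² = (16/15015)/(10/429) = 8/175

8/175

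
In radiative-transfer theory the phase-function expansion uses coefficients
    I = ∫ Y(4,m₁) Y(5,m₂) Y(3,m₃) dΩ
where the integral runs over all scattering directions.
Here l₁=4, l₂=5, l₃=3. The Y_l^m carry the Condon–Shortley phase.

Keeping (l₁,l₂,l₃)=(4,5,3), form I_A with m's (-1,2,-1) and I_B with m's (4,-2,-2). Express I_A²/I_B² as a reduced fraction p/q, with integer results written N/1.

Shared (l₁,l₂,l₃)=(4,5,3): N and (l;000)² cancel in I_A²/I_B².
A: Δ = 6!·2!·4!/13! = 1/180180; Racah Σ t=3..5: t=3:−1/1728 t=4:+1/288 t=5:−1/960 = 1/540; ⇒ 3j(4 5 3; -1 2 -1)² = 128/6435, sgn +1
B: Δ = 6!·2!·4!/13! = 1/180180; Racah Σ t=0..0: t=0:+1/8640 = 1/8640; ⇒ 3j(4 5 3; 4 -2 -2)² = 14/1287, sgn -1
I_A²/I_B² = (128/6435)/(14/1287) = 64/35

64/35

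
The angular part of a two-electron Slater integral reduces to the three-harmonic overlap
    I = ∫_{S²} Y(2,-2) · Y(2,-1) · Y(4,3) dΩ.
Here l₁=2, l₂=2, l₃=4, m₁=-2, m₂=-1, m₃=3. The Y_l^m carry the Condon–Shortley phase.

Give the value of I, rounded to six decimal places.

Checks pass: Σm=0; 8 even; l₃=4∈[0,4].
(2·2+1)(2·2+1)(2·4+1) = 225
Δ: 0! 4! 4! / 9! → 1/630
sum: t=0:+1/16 = 1/16
3j²(2 2 4; 0 0 0) = Δ·Π!·Σ² = 2/35  (sign +1)
sum: t=0:+1/144 = 1/144
3j²(2 2 4; -2 -1 3) = Δ·Π!·Σ² = 1/18  (sign -1)
combine: 4πI² = 225·2/35·1/18 = 5/7
take √, sign -1: I = -0.23841361

-0.238414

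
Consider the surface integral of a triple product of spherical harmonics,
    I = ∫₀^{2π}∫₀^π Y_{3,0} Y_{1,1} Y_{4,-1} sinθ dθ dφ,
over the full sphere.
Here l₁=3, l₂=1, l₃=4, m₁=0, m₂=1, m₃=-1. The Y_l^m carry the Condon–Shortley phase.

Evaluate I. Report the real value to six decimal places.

-0.194664

Rules hold: Σm=0, L=8 even, 2≤4≤4.
N = 7·3·9 = 189
Δ = 0!·6!·2!/9! = 1/252
Racah Σ t=0..0: t=0:+1/36 = 1/36
⇒ 3j(3 1 4; 0 0 0)² = 4/63, sgn +1
Racah Σ t=0..0: t=0:+1/72 = 1/72
⇒ 3j(3 1 4; 0 1 -1)² = 5/126, sgn -1
4πI² = N·(3j₀)²·(3jₘ)² = 10/21
I = -1·√(0.47619/4π) = -0.19466390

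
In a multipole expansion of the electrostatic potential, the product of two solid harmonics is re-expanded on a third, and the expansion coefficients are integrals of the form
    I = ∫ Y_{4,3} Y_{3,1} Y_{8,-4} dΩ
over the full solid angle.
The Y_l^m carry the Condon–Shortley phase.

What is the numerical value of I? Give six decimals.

triangle: need 1≤l₃≤7, have 8; I=0

0.000000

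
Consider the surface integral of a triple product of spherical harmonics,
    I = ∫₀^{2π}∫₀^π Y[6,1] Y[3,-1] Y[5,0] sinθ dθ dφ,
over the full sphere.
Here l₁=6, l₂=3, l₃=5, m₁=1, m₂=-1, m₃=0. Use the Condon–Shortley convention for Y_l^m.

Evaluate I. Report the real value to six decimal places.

-0.077843

m-sum 0 ✓  L=14 even ✓  3≤5≤9 ✓
Π(2lᵢ+1) = 13×7×11 = 1001
triangle coeff Δ(6,3,5) = 1/675675
Σ_t [1,3]: t=1:−1/8640 t=2:+1/2304 t=3:−1/8640 = 7/34560
(3j)²=7/429 [(6 3 5; 0 0 0)], sign=-1
Σ_t [0,2]: t=0:+1/34560 t=1:−1/3456 t=2:+1/5760 = -1/11520
(3j)²=2/429 [(6 3 5; 1 -1 0)], sign=+1
⇒ 4πI² = 98/1287
I = (-1)√(98/1287/(4π)) = -0.07784287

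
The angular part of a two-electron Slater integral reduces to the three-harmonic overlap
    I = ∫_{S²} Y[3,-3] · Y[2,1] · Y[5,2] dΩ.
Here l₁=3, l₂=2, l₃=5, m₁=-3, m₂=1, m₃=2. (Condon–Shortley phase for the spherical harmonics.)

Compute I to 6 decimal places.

m-sum 0 ✓  L=10 even ✓  1≤5≤5 ✓
Π(2lᵢ+1) = 7×5×11 = 385
triangle coeff Δ(3,2,5) = 1/2310
Σ_t [0,0]: t=0:+1/144 = 1/144
(3j)²=10/231 [(3 2 5; 0 0 0)], sign=-1
Σ_t [0,0]: t=0:+1/4320 = 1/4320
(3j)²=1/330 [(3 2 5; -3 1 2)], sign=-1
⇒ 4πI² = 5/99
I = (+1)√(5/99/(4π)) = 0.06339609

0.063396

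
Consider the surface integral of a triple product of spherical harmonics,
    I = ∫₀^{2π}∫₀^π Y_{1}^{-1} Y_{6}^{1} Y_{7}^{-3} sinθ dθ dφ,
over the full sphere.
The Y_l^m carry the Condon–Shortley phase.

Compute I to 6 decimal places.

m-sum = -1 + 1 − 3 = -3 ≠ 0 ⇒ I = 0

0.000000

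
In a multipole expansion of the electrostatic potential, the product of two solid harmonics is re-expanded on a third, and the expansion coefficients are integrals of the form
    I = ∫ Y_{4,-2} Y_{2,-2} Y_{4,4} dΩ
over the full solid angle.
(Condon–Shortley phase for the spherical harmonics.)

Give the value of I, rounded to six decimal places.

Checks pass: Σm=0; 10 even; l₃=4∈[2,6].
(2·4+1)(2·2+1)(2·4+1) = 405
Δ: 2! 6! 2! / 11! → 1/13860
sum: t=0:+1/192 t=1:−1/36 t=2:+1/192 = -5/288
3j²(4 2 4; 0 0 0) = Δ·Π!·Σ² = 20/693  (sign -1)
sum: t=0:+1/2880 = 1/2880
3j²(4 2 4; -2 -2 4) = Δ·Π!·Σ² = 2/165  (sign +1)
combine: 4πI² = 405·20/693·2/165 = 120/847
take √, sign -1: I = -0.10618031

-0.106180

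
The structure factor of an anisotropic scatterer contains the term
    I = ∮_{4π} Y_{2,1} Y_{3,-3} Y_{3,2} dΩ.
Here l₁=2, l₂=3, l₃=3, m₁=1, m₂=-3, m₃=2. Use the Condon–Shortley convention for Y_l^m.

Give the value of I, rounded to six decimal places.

Rules hold: Σm=0, L=8 even, 1≤3≤5.
N = 5·7·7 = 245
Δ = 2!·2!·4!/9! = 1/3780
Racah Σ t=0..2: t=0:+1/24 t=1:−1/4 t=2:+1/24 = -1/6
⇒ 3j(2 3 3; 0 0 0)² = 4/105, sgn +1
Racah Σ t=0..0: t=0:+1/48 = 1/48
⇒ 3j(2 3 3; 1 -3 2)² = 5/84, sgn -1
4πI² = N·(3j₀)²·(3jₘ)² = 5/9
I = -1·√(0.555556/4π) = -0.21026104

-0.210261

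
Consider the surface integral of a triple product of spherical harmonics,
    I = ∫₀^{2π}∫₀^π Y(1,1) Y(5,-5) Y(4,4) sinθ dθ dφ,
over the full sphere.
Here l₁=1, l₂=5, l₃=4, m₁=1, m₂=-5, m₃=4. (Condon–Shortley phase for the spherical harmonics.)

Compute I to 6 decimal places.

Checks pass: Σm=0; 10 even; l₃=4∈[4,6].
(2·1+1)(2·5+1)(2·4+1) = 297
Δ: 2! 0! 8! / 11! → 1/495
sum: t=1:−1/576 = -1/576
3j²(1 5 4; 0 0 0) = Δ·Π!·Σ² = 5/99  (sign -1)
sum: t=0:+1/80640 = 1/80640
3j²(1 5 4; 1 -5 4) = Δ·Π!·Σ² = 1/11  (sign +1)
combine: 4πI² = 297·5/99·1/11 = 15/11
take √, sign -1: I = -0.32941575

-0.329416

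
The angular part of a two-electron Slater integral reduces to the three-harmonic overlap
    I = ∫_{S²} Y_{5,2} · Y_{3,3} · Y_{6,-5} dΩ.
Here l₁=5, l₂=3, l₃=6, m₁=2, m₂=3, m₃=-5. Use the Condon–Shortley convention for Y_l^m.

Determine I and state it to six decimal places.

Rules hold: Σm=0, L=14 even, 2≤6≤8.
N = 11·7·13 = 1001
Δ = 2!·8!·4!/15! = 1/675675
Racah Σ t=0..2: t=0:+1/8640 t=1:−1/2304 t=2:+1/8640 = -7/34560
⇒ 3j(5 3 6; 0 0 0)² = 7/429, sgn -1
Racah Σ t=2..2: t=2:+1/241920 = 1/241920
⇒ 3j(5 3 6; 2 3 -5)² = 2/91, sgn -1
4πI² = N·(3j₀)²·(3jₘ)² = 14/39
I = +1·√(0.358974/4π) = 0.16901560

0.169016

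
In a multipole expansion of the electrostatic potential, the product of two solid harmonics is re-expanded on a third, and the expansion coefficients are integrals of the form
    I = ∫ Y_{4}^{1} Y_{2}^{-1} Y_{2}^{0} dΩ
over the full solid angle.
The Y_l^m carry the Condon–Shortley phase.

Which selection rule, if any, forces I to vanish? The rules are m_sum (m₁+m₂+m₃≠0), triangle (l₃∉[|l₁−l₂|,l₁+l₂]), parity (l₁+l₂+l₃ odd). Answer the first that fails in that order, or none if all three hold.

none

m₁+m₂+m₃ = 1 − 1 + 0 = 0  ✓
triangle: |4−2|=2 ≤ l₃=2 ≤ 4+2=6  ✓
parity: l₁+l₂+l₃ = 8 is even  ✓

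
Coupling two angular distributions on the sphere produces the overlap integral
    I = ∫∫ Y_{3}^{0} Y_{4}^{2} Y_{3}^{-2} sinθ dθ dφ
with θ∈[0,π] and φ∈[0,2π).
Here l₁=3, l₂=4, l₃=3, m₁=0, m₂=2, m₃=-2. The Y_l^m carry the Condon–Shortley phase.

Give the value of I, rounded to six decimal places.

-0.044418

Checks pass: Σm=0; 10 even; l₃=3∈[1,7].
(2·3+1)(2·4+1)(2·3+1) = 441
Δ: 4! 2! 4! / 11! → 1/34650
sum: t=1:−1/72 t=2:+1/16 t=3:−1/72 = 5/144
3j²(3 4 3; 0 0 0) = Δ·Π!·Σ² = 2/77  (sign -1)
sum: t=2:+1/96 t=3:−1/72 = -1/288
3j²(3 4 3; 0 2 -2) = Δ·Π!·Σ² = 1/462  (sign +1)
combine: 4πI² = 441·2/77·1/462 = 3/121
take √, sign -1: I = -0.04441841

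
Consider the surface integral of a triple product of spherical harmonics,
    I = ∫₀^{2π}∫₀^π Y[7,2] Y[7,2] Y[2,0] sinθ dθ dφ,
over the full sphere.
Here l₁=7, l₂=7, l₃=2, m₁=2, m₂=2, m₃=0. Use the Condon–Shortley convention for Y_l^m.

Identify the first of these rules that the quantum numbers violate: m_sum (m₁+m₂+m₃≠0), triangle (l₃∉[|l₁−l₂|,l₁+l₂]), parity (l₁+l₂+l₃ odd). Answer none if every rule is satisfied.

m_sum

m₁+m₂+m₃ = 2 + 2 + 0 = 4  ✗
triangle: |7−7|=0 ≤ l₃=2 ≤ 7+7=14
parity: l₁+l₂+l₃ = 16 is even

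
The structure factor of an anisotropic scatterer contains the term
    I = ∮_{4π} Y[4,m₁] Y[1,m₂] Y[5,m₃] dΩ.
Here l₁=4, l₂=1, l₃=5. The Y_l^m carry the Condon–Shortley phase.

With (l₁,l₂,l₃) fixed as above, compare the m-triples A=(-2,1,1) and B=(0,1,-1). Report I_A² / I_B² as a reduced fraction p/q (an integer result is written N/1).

Shared (l₁,l₂,l₃)=(4,1,5): N and (l;000)² cancel in I_A²/I_B².
A: Δ = 0!·8!·2!/11! = 1/495; Racah Σ t=0..0: t=0:+1/2880 = 1/2880; ⇒ 3j(4 1 5; -2 1 1)² = 2/165, sgn +1
B: Δ = 0!·8!·2!/11! = 1/495; Racah Σ t=0..0: t=0:+1/1152 = 1/1152; ⇒ 3j(4 1 5; 0 1 -1)² = 1/33, sgn +1
I_A²/I_B² = (2/165)/(1/33) = 2/5

2/5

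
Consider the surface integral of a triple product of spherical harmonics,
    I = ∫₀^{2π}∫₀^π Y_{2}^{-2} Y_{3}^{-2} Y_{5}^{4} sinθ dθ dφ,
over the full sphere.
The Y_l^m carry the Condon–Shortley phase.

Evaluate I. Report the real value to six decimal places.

0.268967

Rules hold: Σm=0, L=10 even, 1≤5≤5.
N = 5·7·11 = 385
Δ = 0!·4!·6!/11! = 1/2310
Racah Σ t=0..0: t=0:+1/144 = 1/144
⇒ 3j(2 3 5; 0 0 0)² = 10/231, sgn -1
Racah Σ t=0..0: t=0:+1/2880 = 1/2880
⇒ 3j(2 3 5; -2 -2 4)² = 3/55, sgn -1
4πI² = N·(3j₀)²·(3jₘ)² = 10/11
I = +1·√(0.909091/4π) = 0.26896683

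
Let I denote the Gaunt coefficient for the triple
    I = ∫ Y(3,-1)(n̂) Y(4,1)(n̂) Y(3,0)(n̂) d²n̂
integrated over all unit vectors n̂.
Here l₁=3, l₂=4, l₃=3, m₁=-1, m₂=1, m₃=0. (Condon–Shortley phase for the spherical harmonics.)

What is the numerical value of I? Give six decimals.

m-sum 0 ✓  L=10 even ✓  1≤3≤7 ✓
Π(2lᵢ+1) = 7×9×7 = 441
triangle coeff Δ(3,4,3) = 1/34650
Σ_t [1,3]: t=1:−1/72 t=2:+1/16 t=3:−1/72 = 5/144
(3j)²=2/77 [(3 4 3; 0 0 0)], sign=-1
Σ_t [2,4]: t=2:+1/48 t=3:−1/24 t=4:+1/288 = -5/288
(3j)²=5/462 [(3 4 3; -1 1 0)], sign=+1
⇒ 4πI² = 15/121
I = (-1)√(15/121/(4π)) = -0.09932258

-0.099323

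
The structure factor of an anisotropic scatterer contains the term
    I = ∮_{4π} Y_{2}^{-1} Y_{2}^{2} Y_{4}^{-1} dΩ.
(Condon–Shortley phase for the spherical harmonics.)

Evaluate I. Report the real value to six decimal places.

Checks pass: Σm=0; 8 even; l₃=4∈[0,4].
(2·2+1)(2·2+1)(2·4+1) = 225
Δ: 0! 4! 4! / 9! → 1/630
sum: t=0:+1/16 = 1/16
3j²(2 2 4; 0 0 0) = Δ·Π!·Σ² = 2/35  (sign +1)
sum: t=0:+1/144 = 1/144
3j²(2 2 4; -1 2 -1) = Δ·Π!·Σ² = 1/126  (sign -1)
combine: 4πI² = 225·2/35·1/126 = 5/49
take √, sign -1: I = -0.09011188

-0.090112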